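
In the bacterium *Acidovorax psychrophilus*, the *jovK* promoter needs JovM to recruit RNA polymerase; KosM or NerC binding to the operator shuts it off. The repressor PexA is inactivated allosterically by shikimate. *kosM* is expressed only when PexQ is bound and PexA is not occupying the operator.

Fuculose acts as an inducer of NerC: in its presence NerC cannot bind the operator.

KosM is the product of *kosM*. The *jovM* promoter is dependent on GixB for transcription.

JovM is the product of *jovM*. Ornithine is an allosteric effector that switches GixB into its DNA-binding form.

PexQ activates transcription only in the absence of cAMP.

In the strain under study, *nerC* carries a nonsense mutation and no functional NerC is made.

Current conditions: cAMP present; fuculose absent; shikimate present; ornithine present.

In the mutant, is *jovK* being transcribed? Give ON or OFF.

ON

Ornithine is present, so GixB is active.
No repressor is bound and GixB is active, so *jovM* is transcribed.
So JovM is produced and active.
cAMP is present, so PexQ is inactive.
Shikimate is present, so PexA is inactive.
Required activator PexQ is absent, so *kosM* is not transcribed.
So KosM is not produced.
NerC is non-functional in this strain, so it has no effect.
No repressor is bound and JovM is active, so *jovK* is transcribed.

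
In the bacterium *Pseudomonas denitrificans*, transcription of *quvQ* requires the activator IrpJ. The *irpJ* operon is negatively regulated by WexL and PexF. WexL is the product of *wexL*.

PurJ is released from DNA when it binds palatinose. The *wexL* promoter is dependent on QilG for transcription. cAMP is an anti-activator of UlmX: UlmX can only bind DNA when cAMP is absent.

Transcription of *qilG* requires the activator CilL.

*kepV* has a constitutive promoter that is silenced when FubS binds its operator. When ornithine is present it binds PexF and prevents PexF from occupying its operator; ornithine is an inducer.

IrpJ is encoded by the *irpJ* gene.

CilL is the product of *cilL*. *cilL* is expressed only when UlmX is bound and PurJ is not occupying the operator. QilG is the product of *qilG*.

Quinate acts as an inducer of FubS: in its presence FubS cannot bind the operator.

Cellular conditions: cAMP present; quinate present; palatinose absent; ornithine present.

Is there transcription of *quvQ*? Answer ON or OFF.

ON

cAMP is present, so UlmX is inactive.
Palatinose is absent, so PurJ is active.
With repressor PurJ bound, *cilL* is not transcribed.
So CilL is not produced.
Required activator CilL is absent, so *qilG* is not transcribed.
So QilG is not produced.
Required activator QilG is absent, so *wexL* is not transcribed.
So WexL is not produced.
Ornithine is present, so PexF is inactive.
With no repressor bound, *irpJ* is transcribed.
So IrpJ is produced and active.
No repressor is bound and IrpJ is active, so *quvQ* is transcribed.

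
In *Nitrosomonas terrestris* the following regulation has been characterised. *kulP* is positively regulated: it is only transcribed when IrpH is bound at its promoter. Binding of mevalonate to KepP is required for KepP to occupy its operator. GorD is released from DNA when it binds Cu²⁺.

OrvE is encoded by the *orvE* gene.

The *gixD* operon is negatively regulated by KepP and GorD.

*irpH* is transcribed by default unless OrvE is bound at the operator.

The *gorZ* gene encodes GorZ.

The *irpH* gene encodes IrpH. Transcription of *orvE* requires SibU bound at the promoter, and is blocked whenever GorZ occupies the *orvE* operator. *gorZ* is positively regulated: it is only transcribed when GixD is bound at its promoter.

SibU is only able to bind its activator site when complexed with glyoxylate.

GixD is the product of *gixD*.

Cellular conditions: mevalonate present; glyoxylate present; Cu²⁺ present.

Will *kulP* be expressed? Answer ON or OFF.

Mevalonate is present, so KepP is active.
Cu²⁺ is present, so GorD is inactive.
With repressor KepP bound, *gixD* is not transcribed.
So GixD is not produced.
Required activator GixD is absent, so *gorZ* is not transcribed.
So GorZ is not produced.
Glyoxylate is present, so SibU is active.
No repressor is bound and SibU is active, so *orvE* is transcribed.
So OrvE is produced and active.
With repressor OrvE bound, *irpH* is not transcribed.
So IrpH is not produced.
Required activator IrpH is absent, so *kulP* is not transcribed.

OFF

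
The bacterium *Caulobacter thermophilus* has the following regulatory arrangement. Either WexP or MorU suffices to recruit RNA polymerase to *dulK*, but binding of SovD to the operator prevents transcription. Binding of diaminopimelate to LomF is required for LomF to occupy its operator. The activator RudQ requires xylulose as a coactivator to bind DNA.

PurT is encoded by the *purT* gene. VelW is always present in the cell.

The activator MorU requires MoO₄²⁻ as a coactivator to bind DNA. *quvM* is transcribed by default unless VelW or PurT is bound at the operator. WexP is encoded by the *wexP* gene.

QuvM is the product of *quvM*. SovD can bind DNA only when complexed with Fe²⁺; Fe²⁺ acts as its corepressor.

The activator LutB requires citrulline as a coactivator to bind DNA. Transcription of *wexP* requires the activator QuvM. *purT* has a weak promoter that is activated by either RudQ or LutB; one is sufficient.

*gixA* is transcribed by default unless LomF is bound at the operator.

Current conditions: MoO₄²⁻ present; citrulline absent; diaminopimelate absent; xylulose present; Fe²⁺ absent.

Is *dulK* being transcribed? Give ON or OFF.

ON

VelW is produced constitutively and is active.
Xylulose is present, so RudQ is active.
Citrulline is absent, so LutB is inactive.
Activator RudQ is present, so *purT* is transcribed.
So PurT is produced and active.
With repressor VelW bound, *quvM* is not transcribed.
So QuvM is not produced.
Required activator QuvM is absent, so *wexP* is not transcribed.
So WexP is not produced.
MoO₄²⁻ is present, so MorU is active.
Fe²⁺ is absent, so SovD is inactive.
Activator MorU is present, so *dulK* is transcribed.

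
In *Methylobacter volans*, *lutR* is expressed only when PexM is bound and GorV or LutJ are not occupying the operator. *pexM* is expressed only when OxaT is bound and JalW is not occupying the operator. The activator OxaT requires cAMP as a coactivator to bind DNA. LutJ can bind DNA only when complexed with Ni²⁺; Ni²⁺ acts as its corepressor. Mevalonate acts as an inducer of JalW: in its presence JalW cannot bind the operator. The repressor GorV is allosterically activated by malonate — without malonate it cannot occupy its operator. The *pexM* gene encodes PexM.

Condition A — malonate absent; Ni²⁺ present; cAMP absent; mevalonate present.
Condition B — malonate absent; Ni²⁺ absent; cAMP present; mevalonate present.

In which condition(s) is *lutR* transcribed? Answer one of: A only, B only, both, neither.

Condition A:
Malonate is absent, so GorV is inactive.
Ni²⁺ is present, so LutJ is active.
cAMP is absent, so OxaT is inactive.
Mevalonate is present, so JalW is inactive.
Required activator OxaT is absent, so *pexM* is not transcribed.
So PexM is not produced.
With repressor LutJ bound, *lutR* is not transcribed.
→ *lutR* is OFF in A.
Condition B:
Malonate is absent, so GorV is inactive.
Ni²⁺ is absent, so LutJ is inactive.
cAMP is present, so OxaT is active.
Mevalonate is present, so JalW is inactive.
No repressor is bound and OxaT is active, so *pexM* is transcribed.
So PexM is produced and active.
No repressor is bound and PexM is active, so *lutR* is transcribed.
→ *lutR* is ON in B.

B only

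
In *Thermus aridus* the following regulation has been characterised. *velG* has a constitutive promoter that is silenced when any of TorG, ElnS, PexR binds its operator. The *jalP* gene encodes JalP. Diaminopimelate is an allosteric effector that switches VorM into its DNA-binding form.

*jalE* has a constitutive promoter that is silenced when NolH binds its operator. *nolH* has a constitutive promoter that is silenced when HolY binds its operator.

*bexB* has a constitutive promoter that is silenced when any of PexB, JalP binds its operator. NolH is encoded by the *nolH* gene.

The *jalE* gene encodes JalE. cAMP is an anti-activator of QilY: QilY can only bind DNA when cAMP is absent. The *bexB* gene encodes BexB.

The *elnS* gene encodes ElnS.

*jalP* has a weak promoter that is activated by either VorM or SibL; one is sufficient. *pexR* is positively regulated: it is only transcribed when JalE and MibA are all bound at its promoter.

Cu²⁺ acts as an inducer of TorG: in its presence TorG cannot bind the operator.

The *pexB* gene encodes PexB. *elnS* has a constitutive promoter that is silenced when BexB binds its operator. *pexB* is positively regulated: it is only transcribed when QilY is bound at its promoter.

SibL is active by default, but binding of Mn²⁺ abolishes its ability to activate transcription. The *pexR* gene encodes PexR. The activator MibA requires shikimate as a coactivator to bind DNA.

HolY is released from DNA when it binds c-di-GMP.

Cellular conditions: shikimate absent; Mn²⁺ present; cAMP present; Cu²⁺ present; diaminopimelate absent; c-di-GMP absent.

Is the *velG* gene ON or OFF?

ON

Cu²⁺ is present, so TorG is inactive.
cAMP is present, so QilY is inactive.
Required activator QilY is absent, so *pexB* is not transcribed.
So PexB is not produced.
Diaminopimelate is absent, so VorM is inactive.
Mn²⁺ is present, so SibL is inactive.
No activator is available at the *jalP* promoter, so *jalP* is not transcribed.
So JalP is not produced.
With no repressor bound, *bexB* is transcribed.
So BexB is produced and active.
With repressor BexB bound, *elnS* is not transcribed.
So ElnS is not produced.
c-di-GMP is absent, so HolY is active.
With repressor HolY bound, *nolH* is not transcribed.
So NolH is not produced.
With no repressor bound, *jalE* is transcribed.
So JalE is produced and active.
Shikimate is absent, so MibA is inactive.
Required activator MibA is absent, so *pexR* is not transcribed.
So PexR is not produced.
With no repressor bound, *velG* is transcribed.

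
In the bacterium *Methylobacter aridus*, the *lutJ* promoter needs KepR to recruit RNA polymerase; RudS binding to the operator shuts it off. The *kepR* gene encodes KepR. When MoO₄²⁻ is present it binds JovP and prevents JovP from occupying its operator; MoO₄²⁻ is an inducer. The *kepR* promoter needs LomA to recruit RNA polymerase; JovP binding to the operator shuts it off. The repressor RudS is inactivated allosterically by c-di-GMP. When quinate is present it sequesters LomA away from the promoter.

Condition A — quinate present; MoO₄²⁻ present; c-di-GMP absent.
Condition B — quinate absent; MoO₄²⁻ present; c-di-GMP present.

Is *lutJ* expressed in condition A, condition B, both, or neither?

Condition A:
Quinate is present, so LomA is inactive.
MoO₄²⁻ is present, so JovP is inactive.
Required activator LomA is absent, so *kepR* is not transcribed.
So KepR is not produced.
c-di-GMP is absent, so RudS is active.
With repressor RudS bound, *lutJ* is not transcribed.
→ *lutJ* is OFF in A.
Condition B:
Quinate is absent, so LomA is active.
MoO₄²⁻ is present, so JovP is inactive.
No repressor is bound and LomA is active, so *kepR* is transcribed.
So KepR is produced and active.
c-di-GMP is present, so RudS is inactive.
No repressor is bound and KepR is active, so *lutJ* is transcribed.
→ *lutJ* is ON in B.

B only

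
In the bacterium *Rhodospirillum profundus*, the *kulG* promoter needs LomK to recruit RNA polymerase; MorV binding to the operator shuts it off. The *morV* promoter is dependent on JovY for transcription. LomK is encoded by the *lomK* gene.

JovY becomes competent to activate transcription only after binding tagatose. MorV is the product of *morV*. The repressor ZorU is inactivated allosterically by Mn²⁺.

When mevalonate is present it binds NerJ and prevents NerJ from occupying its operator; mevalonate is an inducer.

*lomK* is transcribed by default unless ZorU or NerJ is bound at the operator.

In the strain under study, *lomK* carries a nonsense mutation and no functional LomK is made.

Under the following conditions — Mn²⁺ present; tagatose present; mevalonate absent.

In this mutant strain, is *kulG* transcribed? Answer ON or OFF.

OFF

Tagatose is present, so JovY is active.
No repressor is bound and JovY is active, so *morV* is transcribed.
So MorV is produced and active.
LomK is non-functional in this strain, so it has no effect.
With repressor MorV bound, *kulG* is not transcribed.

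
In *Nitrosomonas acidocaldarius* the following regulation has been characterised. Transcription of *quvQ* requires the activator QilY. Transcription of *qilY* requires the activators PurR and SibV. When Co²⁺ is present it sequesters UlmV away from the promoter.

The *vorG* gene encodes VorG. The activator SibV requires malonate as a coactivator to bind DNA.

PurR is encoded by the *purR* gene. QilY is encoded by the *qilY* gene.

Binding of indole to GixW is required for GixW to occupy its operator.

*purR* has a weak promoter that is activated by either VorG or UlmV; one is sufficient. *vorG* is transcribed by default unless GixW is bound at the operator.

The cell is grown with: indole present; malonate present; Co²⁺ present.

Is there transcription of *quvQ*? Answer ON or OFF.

Indole is present, so GixW is active.
With repressor GixW bound, *vorG* is not transcribed.
So VorG is not produced.
Co²⁺ is present, so UlmV is inactive.
No activator is available at the *purR* promoter, so *purR* is not transcribed.
So PurR is not produced.
Malonate is present, so SibV is active.
Required activator PurR is absent, so *qilY* is not transcribed.
So QilY is not produced.
Required activator QilY is absent, so *quvQ* is not transcribed.

OFF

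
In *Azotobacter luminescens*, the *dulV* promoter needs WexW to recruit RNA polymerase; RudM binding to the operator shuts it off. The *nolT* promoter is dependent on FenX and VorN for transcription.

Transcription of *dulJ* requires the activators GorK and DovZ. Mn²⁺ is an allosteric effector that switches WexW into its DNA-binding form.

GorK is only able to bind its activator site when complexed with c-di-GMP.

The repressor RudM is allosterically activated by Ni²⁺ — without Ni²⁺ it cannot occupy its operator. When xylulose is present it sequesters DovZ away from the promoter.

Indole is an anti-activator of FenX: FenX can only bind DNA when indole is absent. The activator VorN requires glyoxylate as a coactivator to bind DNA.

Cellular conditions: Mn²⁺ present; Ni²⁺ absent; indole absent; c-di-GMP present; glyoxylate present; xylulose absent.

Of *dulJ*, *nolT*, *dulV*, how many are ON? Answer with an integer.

3

c-di-GMP is present, so GorK is active.
Xylulose is absent, so DovZ is active.
No repressor is bound and GorK and DovZ are active, so *dulJ* is transcribed.
→ *dulJ* is ON.
Indole is absent, so FenX is active.
Glyoxylate is present, so VorN is active.
No repressor is bound and FenX and VorN are active, so *nolT* is transcribed.
→ *nolT* is ON.
Mn²⁺ is present, so WexW is active.
Ni²⁺ is absent, so RudM is inactive.
No repressor is bound and WexW is active, so *dulV* is transcribed.
→ *dulV* is ON.
3 of the 3 genes are transcribed.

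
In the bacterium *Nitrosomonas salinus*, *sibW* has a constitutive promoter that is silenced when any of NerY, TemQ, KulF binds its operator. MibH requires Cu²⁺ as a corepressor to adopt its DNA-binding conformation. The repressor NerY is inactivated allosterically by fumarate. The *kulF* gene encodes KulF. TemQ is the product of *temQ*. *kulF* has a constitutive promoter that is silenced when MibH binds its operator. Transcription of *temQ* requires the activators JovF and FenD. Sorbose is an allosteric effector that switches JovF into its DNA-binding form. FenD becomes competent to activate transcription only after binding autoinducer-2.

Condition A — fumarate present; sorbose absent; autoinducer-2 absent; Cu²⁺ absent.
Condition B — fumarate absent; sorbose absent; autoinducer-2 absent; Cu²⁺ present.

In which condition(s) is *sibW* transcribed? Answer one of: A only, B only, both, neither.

Condition A:
Fumarate is present, so NerY is inactive.
Sorbose is absent, so JovF is inactive.
Autoinducer-2 is absent, so FenD is inactive.
Required activator JovF is absent, so *temQ* is not transcribed.
So TemQ is not produced.
Cu²⁺ is absent, so MibH is inactive.
With no repressor bound, *kulF* is transcribed.
So KulF is produced and active.
With repressor KulF bound, *sibW* is not transcribed.
→ *sibW* is OFF in A.
Condition B:
Fumarate is absent, so NerY is active.
Sorbose is absent, so JovF is inactive.
Autoinducer-2 is absent, so FenD is inactive.
Required activator JovF is absent, so *temQ* is not transcribed.
So TemQ is not produced.
Cu²⁺ is present, so MibH is active.
With repressor MibH bound, *kulF* is not transcribed.
So KulF is not produced.
With repressor NerY bound, *sibW* is not transcribed.
→ *sibW* is OFF in B.

neither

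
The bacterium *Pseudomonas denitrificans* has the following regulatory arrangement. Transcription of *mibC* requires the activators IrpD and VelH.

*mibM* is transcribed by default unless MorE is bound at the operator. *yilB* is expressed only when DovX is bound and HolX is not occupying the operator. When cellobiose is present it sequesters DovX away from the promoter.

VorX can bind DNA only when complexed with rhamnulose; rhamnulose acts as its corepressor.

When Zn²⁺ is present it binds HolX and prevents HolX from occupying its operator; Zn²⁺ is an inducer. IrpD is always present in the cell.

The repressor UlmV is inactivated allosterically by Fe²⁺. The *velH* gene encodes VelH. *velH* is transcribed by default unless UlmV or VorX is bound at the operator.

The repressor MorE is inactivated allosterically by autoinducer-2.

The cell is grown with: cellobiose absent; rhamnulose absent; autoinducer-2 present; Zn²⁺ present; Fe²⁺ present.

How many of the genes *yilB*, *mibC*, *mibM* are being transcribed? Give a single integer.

3

Zn²⁺ is present, so HolX is inactive.
Cellobiose is absent, so DovX is active.
No repressor is bound and DovX is active, so *yilB* is transcribed.
→ *yilB* is ON.
IrpD is produced constitutively and is active.
Fe²⁺ is present, so UlmV is inactive.
Rhamnulose is absent, so VorX is inactive.
With no repressor bound, *velH* is transcribed.
So VelH is produced and active.
No repressor is bound and IrpD and VelH are active, so *mibC* is transcribed.
→ *mibC* is ON.
Autoinducer-2 is present, so MorE is inactive.
With no repressor bound, *mibM* is transcribed.
→ *mibM* is ON.
3 of the 3 genes are transcribed.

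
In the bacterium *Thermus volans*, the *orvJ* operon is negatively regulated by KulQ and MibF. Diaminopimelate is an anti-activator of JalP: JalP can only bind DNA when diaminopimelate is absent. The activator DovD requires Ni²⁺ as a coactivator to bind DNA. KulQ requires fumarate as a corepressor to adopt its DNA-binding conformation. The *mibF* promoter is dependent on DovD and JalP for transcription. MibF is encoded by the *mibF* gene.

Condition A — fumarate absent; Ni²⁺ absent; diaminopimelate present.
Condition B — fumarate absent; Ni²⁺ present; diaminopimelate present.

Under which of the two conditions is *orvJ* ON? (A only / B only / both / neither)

both

Condition A:
Fumarate is absent, so KulQ is inactive.
Ni²⁺ is absent, so DovD is inactive.
Diaminopimelate is present, so JalP is inactive.
Required activator DovD is absent, so *mibF* is not transcribed.
So MibF is not produced.
With no repressor bound, *orvJ* is transcribed.
→ *orvJ* is ON in A.
Condition B:
Fumarate is absent, so KulQ is inactive.
Ni²⁺ is present, so DovD is active.
Diaminopimelate is present, so JalP is inactive.
Required activator JalP is absent, so *mibF* is not transcribed.
So MibF is not produced.
With no repressor bound, *orvJ* is transcribed.
→ *orvJ* is ON in B.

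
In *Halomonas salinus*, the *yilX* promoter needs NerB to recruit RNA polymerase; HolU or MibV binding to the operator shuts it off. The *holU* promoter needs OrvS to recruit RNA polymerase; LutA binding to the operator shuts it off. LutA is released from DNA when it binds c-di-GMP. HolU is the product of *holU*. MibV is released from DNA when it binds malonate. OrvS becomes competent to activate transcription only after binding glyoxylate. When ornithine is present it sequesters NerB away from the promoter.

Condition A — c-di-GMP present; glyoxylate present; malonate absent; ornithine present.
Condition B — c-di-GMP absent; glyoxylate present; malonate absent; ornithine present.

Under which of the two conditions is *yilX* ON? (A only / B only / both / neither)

neither

Condition A:
c-di-GMP is present, so LutA is inactive.
Glyoxylate is present, so OrvS is active.
No repressor is bound and OrvS is active, so *holU* is transcribed.
So HolU is produced and active.
Malonate is absent, so MibV is active.
Ornithine is present, so NerB is inactive.
With repressor HolU bound, *yilX* is not transcribed.
→ *yilX* is OFF in A.
Condition B:
c-di-GMP is absent, so LutA is active.
Glyoxylate is present, so OrvS is active.
With repressor LutA bound, *holU* is not transcribed.
So HolU is not produced.
Malonate is absent, so MibV is active.
Ornithine is present, so NerB is inactive.
With repressor MibV bound, *yilX* is not transcribed.
→ *yilX* is OFF in B.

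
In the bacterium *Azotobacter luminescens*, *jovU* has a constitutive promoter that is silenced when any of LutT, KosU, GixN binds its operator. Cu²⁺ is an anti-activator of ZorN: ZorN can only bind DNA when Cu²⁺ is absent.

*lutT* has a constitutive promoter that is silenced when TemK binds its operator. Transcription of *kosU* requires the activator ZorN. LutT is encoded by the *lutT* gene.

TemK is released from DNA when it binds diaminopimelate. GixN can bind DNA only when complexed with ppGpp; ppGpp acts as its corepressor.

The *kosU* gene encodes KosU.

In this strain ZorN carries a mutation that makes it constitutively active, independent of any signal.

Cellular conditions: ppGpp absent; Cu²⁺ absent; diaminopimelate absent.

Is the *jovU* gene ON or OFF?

Diaminopimelate is absent, so TemK is active.
With repressor TemK bound, *lutT* is not transcribed.
So LutT is not produced.
ZorN is constitutively active in this strain.
No repressor is bound and ZorN is active, so *kosU* is transcribed.
So KosU is produced and active.
ppGpp is absent, so GixN is inactive.
With repressor KosU bound, *jovU* is not transcribed.

OFF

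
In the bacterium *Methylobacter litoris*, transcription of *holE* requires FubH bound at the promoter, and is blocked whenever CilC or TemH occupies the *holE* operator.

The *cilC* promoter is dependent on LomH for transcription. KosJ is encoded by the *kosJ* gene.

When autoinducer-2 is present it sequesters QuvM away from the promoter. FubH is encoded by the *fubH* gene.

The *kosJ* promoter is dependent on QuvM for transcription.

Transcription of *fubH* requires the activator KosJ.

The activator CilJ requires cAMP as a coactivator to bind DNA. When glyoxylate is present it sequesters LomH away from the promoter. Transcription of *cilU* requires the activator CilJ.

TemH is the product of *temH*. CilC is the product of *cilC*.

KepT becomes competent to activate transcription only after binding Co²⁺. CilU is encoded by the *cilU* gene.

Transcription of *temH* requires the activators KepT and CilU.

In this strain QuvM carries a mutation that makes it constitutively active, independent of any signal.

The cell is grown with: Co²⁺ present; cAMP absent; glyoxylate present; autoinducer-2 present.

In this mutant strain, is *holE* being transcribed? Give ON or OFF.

ON

Glyoxylate is present, so LomH is inactive.
Required activator LomH is absent, so *cilC* is not transcribed.
So CilC is not produced.
Co²⁺ is present, so KepT is active.
cAMP is absent, so CilJ is inactive.
Required activator CilJ is absent, so *cilU* is not transcribed.
So CilU is not produced.
Required activator CilU is absent, so *temH* is not transcribed.
So TemH is not produced.
QuvM is constitutively active in this strain.
No repressor is bound and QuvM is active, so *kosJ* is transcribed.
So KosJ is produced and active.
No repressor is bound and KosJ is active, so *fubH* is transcribed.
So FubH is produced and active.
No repressor is bound and FubH is active, so *holE* is transcribed.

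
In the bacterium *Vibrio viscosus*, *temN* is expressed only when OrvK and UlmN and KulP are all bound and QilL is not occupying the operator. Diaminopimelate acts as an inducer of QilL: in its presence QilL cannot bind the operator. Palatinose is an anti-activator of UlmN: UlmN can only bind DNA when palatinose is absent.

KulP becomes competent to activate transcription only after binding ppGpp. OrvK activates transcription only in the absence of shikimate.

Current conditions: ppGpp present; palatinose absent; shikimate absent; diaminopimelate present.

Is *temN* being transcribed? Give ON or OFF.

Shikimate is absent, so OrvK is active.
Diaminopimelate is present, so QilL is inactive.
Palatinose is absent, so UlmN is active.
ppGpp is present, so KulP is active.
No repressor is bound and OrvK and UlmN and KulP are active, so *temN* is transcribed.

ON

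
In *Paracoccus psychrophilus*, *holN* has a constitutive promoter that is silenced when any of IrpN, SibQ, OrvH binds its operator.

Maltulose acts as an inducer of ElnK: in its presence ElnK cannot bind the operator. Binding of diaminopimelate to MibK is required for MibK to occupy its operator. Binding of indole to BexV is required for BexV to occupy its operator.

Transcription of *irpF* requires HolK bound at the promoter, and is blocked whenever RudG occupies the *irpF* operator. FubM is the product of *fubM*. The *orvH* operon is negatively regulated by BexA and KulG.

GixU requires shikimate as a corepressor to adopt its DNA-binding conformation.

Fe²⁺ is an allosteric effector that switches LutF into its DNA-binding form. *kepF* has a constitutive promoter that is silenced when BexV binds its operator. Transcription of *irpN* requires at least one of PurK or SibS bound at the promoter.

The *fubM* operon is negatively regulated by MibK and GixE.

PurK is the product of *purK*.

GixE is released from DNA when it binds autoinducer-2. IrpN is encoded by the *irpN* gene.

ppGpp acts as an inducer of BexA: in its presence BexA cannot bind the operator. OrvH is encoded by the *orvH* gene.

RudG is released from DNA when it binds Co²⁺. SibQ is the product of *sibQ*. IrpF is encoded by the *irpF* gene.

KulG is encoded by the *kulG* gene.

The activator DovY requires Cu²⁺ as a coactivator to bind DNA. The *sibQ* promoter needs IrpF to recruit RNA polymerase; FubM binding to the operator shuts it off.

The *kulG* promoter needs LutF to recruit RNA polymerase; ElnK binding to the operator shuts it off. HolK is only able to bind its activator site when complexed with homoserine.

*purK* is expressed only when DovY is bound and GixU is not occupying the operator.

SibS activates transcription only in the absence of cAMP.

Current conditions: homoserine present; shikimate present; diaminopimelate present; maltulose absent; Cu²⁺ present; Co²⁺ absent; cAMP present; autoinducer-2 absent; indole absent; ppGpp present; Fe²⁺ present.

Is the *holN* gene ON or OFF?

Shikimate is present, so GixU is active.
Cu²⁺ is present, so DovY is active.
With repressor GixU bound, *purK* is not transcribed.
So PurK is not produced.
cAMP is present, so SibS is inactive.
No activator is available at the *irpN* promoter, so *irpN* is not transcribed.
So IrpN is not produced.
Diaminopimelate is present, so MibK is active.
Autoinducer-2 is absent, so GixE is active.
With repressor MibK bound, *fubM* is not transcribed.
So FubM is not produced.
Homoserine is present, so HolK is active.
Co²⁺ is absent, so RudG is active.
With repressor RudG bound, *irpF* is not transcribed.
So IrpF is not produced.
Required activator IrpF is absent, so *sibQ* is not transcribed.
So SibQ is not produced.
ppGpp is present, so BexA is inactive.
Maltulose is absent, so ElnK is active.
Fe²⁺ is present, so LutF is active.
With repressor ElnK bound, *kulG* is not transcribed.
So KulG is not produced.
With no repressor bound, *orvH* is transcribed.
So OrvH is produced and active.
With repressor OrvH bound, *holN* is not transcribed.

OFF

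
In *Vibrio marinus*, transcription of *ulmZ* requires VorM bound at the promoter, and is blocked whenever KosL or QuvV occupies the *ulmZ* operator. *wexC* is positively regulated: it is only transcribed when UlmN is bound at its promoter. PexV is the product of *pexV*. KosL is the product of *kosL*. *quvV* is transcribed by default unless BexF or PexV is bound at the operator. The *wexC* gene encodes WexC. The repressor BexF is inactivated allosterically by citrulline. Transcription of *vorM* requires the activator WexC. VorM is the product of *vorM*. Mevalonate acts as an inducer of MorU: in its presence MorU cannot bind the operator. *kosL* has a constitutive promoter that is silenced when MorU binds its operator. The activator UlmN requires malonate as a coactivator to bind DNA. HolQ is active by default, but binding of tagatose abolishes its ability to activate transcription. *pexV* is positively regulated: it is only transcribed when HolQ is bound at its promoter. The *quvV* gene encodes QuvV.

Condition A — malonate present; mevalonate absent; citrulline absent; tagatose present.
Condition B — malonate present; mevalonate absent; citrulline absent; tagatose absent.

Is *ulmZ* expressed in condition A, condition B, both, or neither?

both

Condition A:
Malonate is present, so UlmN is active.
No repressor is bound and UlmN is active, so *wexC* is transcribed.
So WexC is produced and active.
No repressor is bound and WexC is active, so *vorM* is transcribed.
So VorM is produced and active.
Mevalonate is absent, so MorU is active.
With repressor MorU bound, *kosL* is not transcribed.
So KosL is not produced.
Citrulline is absent, so BexF is active.
Tagatose is present, so HolQ is inactive.
Required activator HolQ is absent, so *pexV* is not transcribed.
So PexV is not produced.
With repressor BexF bound, *quvV* is not transcribed.
So QuvV is not produced.
No repressor is bound and VorM is active, so *ulmZ* is transcribed.
→ *ulmZ* is ON in A.
Condition B:
Malonate is present, so UlmN is active.
No repressor is bound and UlmN is active, so *wexC* is transcribed.
So WexC is produced and active.
No repressor is bound and WexC is active, so *vorM* is transcribed.
So VorM is produced and active.
Mevalonate is absent, so MorU is active.
With repressor MorU bound, *kosL* is not transcribed.
So KosL is not produced.
Citrulline is absent, so BexF is active.
Tagatose is absent, so HolQ is active.
No repressor is bound and HolQ is active, so *pexV* is transcribed.
So PexV is produced and active.
With repressor BexF bound, *quvV* is not transcribed.
So QuvV is not produced.
No repressor is bound and VorM is active, so *ulmZ* is transcribed.
→ *ulmZ* is ON in B.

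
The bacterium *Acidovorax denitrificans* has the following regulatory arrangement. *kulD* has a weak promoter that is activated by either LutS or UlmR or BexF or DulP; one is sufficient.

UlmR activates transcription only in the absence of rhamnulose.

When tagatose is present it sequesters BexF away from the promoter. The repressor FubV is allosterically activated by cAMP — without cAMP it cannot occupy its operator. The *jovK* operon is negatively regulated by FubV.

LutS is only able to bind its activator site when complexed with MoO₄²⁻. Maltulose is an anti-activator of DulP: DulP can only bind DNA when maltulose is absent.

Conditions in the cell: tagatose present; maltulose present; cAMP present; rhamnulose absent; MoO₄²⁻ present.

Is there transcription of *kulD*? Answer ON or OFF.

ON

MoO₄²⁻ is present, so LutS is active.
Rhamnulose is absent, so UlmR is active.
Tagatose is present, so BexF is inactive.
Maltulose is present, so DulP is inactive.
Activator LutS is present, so *kulD* is transcribed.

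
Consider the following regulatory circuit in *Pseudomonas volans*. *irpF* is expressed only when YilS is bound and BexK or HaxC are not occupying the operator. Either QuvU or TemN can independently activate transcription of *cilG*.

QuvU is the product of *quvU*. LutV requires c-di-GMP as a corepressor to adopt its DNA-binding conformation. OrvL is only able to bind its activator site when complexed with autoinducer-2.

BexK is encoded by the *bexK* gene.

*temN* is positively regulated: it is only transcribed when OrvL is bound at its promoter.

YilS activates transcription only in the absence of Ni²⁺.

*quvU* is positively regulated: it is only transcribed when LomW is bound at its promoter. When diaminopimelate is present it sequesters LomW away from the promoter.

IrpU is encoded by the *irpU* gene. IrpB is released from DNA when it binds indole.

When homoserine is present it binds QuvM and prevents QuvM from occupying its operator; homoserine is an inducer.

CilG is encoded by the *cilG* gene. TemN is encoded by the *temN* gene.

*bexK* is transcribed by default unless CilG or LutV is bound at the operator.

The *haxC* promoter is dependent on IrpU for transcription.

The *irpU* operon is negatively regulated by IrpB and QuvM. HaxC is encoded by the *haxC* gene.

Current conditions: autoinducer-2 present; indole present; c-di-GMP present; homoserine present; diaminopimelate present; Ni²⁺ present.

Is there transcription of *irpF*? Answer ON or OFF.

Ni²⁺ is present, so YilS is inactive.
Diaminopimelate is present, so LomW is inactive.
Required activator LomW is absent, so *quvU* is not transcribed.
So QuvU is not produced.
Autoinducer-2 is present, so OrvL is active.
No repressor is bound and OrvL is active, so *temN* is transcribed.
So TemN is produced and active.
Activator TemN is present, so *cilG* is transcribed.
So CilG is produced and active.
c-di-GMP is present, so LutV is active.
With repressor CilG bound, *bexK* is not transcribed.
So BexK is not produced.
Indole is present, so IrpB is inactive.
Homoserine is present, so QuvM is inactive.
With no repressor bound, *irpU* is transcribed.
So IrpU is produced and active.
No repressor is bound and IrpU is active, so *haxC* is transcribed.
So HaxC is produced and active.
With repressor HaxC bound, *irpF* is not transcribed.

OFF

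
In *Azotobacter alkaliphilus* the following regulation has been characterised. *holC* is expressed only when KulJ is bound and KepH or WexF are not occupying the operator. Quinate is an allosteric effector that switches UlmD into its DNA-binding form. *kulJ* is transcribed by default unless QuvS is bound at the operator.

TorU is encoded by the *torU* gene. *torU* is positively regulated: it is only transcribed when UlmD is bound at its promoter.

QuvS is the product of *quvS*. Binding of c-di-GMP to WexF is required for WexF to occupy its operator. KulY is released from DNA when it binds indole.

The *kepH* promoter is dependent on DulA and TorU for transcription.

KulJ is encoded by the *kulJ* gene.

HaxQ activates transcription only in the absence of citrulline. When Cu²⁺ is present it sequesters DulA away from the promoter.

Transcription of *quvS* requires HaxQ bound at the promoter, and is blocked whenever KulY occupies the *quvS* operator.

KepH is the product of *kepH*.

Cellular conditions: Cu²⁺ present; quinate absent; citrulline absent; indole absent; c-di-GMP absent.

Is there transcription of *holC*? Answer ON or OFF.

ON

Cu²⁺ is present, so DulA is inactive.
Quinate is absent, so UlmD is inactive.
Required activator UlmD is absent, so *torU* is not transcribed.
So TorU is not produced.
Required activator DulA is absent, so *kepH* is not transcribed.
So KepH is not produced.
Citrulline is absent, so HaxQ is active.
Indole is absent, so KulY is active.
With repressor KulY bound, *quvS* is not transcribed.
So QuvS is not produced.
With no repressor bound, *kulJ* is transcribed.
So KulJ is produced and active.
c-di-GMP is absent, so WexF is inactive.
No repressor is bound and KulJ is active, so *holC* is transcribed.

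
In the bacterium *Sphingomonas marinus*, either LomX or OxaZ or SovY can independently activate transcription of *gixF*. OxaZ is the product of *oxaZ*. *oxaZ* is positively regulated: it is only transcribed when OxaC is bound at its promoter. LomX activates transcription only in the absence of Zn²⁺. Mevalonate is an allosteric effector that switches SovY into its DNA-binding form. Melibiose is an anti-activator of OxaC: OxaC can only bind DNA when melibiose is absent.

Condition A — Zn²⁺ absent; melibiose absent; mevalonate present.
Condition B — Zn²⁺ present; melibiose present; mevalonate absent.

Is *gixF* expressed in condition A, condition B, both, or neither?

Condition A:
Zn²⁺ is absent, so LomX is active.
Melibiose is absent, so OxaC is active.
No repressor is bound and OxaC is active, so *oxaZ* is transcribed.
So OxaZ is produced and active.
Mevalonate is present, so SovY is active.
Activator LomX is present, so *gixF* is transcribed.
→ *gixF* is ON in A.
Condition B:
Zn²⁺ is present, so LomX is inactive.
Melibiose is present, so OxaC is inactive.
Required activator OxaC is absent, so *oxaZ* is not transcribed.
So OxaZ is not produced.
Mevalonate is absent, so SovY is inactive.
No activator is available at the *gixF* promoter, so *gixF* is not transcribed.
→ *gixF* is OFF in B.

A only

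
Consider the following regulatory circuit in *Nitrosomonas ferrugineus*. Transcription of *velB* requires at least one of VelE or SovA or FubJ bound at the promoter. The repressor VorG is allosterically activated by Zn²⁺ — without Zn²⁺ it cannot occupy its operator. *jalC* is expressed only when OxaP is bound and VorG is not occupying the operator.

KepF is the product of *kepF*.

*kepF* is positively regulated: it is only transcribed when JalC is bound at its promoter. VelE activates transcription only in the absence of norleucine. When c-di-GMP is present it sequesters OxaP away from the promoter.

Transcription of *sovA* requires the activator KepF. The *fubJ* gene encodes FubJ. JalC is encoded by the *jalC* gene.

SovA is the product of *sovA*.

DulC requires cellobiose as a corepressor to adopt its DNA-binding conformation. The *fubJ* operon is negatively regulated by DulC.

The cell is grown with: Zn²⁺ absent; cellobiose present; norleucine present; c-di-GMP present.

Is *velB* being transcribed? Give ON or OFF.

OFF

Norleucine is present, so VelE is inactive.
Zn²⁺ is absent, so VorG is inactive.
c-di-GMP is present, so OxaP is inactive.
Required activator OxaP is absent, so *jalC* is not transcribed.
So JalC is not produced.
Required activator JalC is absent, so *kepF* is not transcribed.
So KepF is not produced.
Required activator KepF is absent, so *sovA* is not transcribed.
So SovA is not produced.
Cellobiose is present, so DulC is active.
With repressor DulC bound, *fubJ* is not transcribed.
So FubJ is not produced.
No activator is available at the *velB* promoter, so *velB* is not transcribed.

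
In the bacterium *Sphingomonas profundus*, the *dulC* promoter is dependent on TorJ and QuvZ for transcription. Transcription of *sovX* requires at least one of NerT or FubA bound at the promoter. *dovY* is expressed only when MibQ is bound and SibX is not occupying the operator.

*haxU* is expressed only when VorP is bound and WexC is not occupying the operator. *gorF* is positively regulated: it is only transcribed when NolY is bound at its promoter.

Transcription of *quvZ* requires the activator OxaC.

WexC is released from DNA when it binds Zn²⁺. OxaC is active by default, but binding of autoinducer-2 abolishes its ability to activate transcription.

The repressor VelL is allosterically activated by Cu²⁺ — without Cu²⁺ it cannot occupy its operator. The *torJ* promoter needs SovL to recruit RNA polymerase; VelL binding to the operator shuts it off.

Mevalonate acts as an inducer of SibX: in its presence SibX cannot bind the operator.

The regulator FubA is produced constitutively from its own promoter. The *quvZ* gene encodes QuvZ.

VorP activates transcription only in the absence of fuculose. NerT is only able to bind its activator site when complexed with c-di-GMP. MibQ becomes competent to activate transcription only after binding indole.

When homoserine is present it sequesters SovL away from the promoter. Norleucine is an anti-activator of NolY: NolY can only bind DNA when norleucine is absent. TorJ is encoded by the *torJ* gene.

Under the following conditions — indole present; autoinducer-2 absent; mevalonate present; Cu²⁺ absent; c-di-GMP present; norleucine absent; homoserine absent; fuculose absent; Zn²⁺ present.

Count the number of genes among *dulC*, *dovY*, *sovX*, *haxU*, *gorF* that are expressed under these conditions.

Homoserine is absent, so SovL is active.
Cu²⁺ is absent, so VelL is inactive.
No repressor is bound and SovL is active, so *torJ* is transcribed.
So TorJ is produced and active.
Autoinducer-2 is absent, so OxaC is active.
No repressor is bound and OxaC is active, so *quvZ* is transcribed.
So QuvZ is produced and active.
No repressor is bound and TorJ and QuvZ are active, so *dulC* is transcribed.
→ *dulC* is ON.
Indole is present, so MibQ is active.
Mevalonate is present, so SibX is inactive.
No repressor is bound and MibQ is active, so *dovY* is transcribed.
→ *dovY* is ON.
c-di-GMP is present, so NerT is active.
FubA is produced constitutively and is active.
Activator NerT is present, so *sovX* is transcribed.
→ *sovX* is ON.
Fuculose is absent, so VorP is active.
Zn²⁺ is present, so WexC is inactive.
No repressor is bound and VorP is active, so *haxU* is transcribed.
→ *haxU* is ON.
Norleucine is absent, so NolY is active.
No repressor is bound and NolY is active, so *gorF* is transcribed.
→ *gorF* is ON.
5 of the 5 genes are transcribed.

5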